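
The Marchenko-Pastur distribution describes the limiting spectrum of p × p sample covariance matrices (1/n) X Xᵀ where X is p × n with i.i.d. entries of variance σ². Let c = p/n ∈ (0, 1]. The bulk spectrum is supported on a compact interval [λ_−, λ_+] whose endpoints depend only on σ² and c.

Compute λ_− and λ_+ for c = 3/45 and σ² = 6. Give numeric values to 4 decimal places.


c = 3/45 = 0.066667; √c = 0.258199.
λ_− = σ² (1 − √c)² = 6 · (1 − 0.258199)² = 6 · (0.741801)² = 3.301613.
λ_+ = σ² (1 + √c)² = 6 · (1 + 0.258199)² = 6 · (1.258199)² = 9.498387.

Rounded to 4 decimal places: λ_− ≈ 3.3016, λ_+ ≈ 9.4984.


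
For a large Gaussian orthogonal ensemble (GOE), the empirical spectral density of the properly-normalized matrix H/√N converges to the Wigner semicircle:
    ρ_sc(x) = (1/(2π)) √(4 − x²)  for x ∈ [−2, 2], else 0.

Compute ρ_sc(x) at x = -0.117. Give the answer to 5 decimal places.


ρ_sc(x) = (1/(2π)) √(4 − x²). With x = -0.117:
  4 − x² = 4 − (-0.117)² = 4 − 0.013689 = 3.986311.
  √(4 − x²) = 1.996575.
  1/(2π) = 0.159155.
  ρ_sc(-0.117) = 0.159155 · 1.996575 = 0.317765.

Rounded to 5 decimal places: ρ_sc(-0.117) ≈ 0.31776.


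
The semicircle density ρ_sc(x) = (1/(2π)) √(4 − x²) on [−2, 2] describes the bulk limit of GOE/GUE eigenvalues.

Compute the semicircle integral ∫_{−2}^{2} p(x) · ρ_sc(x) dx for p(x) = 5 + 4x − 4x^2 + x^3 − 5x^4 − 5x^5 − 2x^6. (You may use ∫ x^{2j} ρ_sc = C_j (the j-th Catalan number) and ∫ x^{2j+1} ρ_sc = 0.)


Write p(x) = Σ a_i x^i, split into monomials and integrate each against ρ_sc separately.
Using ∫ x^{2j} ρ_sc = C_j = (1/(j+1)) C(2j, j) (Catalan numbers) and ∫ x^{2j+1} ρ_sc = 0 (odd monomials vanish by symmetry):
  i = 0 (even): a_0 · C_{0} = 5 · 1 = 5
  i = 1 (odd): ∫ x^1 ρ_sc = 0 (vanishes)
  i = 2 (even): a_2 · C_{1} = -4 · 1 = -4
  i = 3 (odd): ∫ x^3 ρ_sc = 0 (vanishes)
  i = 4 (even): a_4 · C_{2} = -5 · 2 = -10
  i = 5 (odd): ∫ x^5 ρ_sc = 0 (vanishes)
  i = 6 (even): a_6 · C_{3} = -2 · 5 = -10

Summing the contributions: ∫_{−2}^{2} p(x) ρ_sc(x) dx = 5 + (-4) + (-10) + (-10) = -19.


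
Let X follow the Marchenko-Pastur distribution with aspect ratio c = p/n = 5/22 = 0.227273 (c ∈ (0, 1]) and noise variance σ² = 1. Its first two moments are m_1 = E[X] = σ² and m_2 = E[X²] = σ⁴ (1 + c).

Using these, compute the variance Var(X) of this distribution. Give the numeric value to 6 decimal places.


m_1 = E[X] = σ² = 1, so m_1² = 1.
m_2 = E[X²] = σ⁴ (1 + c) = 1 · (1 + 0.227273) = 1 · 1.227273 = 1.227273.
(Note m_2 − m_1² simplifies to c · σ⁴ = 0.227273 · 1.)

Var(X) = m_2 − m_1² = 1.227273 − 1 = 0.227273.


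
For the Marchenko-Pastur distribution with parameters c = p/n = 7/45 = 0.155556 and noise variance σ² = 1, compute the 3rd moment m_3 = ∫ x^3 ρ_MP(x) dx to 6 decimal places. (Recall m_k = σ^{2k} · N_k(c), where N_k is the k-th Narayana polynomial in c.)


E[X³] = σ⁶ (1 + 3c + c²) (third MP moment). With σ² = 1 (so σ⁶ = 1) and c = 7/45 = 0.155556: E[X³] = 1 · (1 + 3·0.155556 + (0.155556)²) = 1 · 1.490864.

So E[X^3] = 1.490864.


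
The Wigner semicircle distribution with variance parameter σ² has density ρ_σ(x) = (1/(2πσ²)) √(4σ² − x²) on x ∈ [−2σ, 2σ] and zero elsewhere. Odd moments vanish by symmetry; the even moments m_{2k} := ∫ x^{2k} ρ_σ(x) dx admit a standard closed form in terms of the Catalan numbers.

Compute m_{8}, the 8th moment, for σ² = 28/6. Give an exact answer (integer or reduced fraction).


By the scaled semicircle moment identity, m_{2k} = σ^{2k} · C_k with k = 4.
C_4 = (1/(k+1)) · C(2k, k) = (1/5) · C(8, 4) = (1/5) · 70 = 14.
σ^{2k} = (σ²)^k = (28/6)^4 = 38416/81.

Therefore m_{8} = σ^{8} · C_4 = (38416/81) · 14 = 537824/81.


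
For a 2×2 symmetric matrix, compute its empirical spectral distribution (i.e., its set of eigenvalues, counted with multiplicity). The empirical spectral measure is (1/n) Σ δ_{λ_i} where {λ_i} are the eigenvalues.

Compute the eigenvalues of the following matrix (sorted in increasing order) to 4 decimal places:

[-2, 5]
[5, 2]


Since M is real symmetric, both eigenvalues are real; they are the roots of det(λI − M) = λ² − (tr M) λ + det M.
tr M = -2 + 2 = 0.
det M = (-2)·2 − 5² = -4 − 25 = -29.
Characteristic polynomial: λ² − 29 = 0.
Discriminant Δ = (tr M)² − 4·det M = 0 − (-116) = 116; √Δ = 10.770330.
λ = (tr M ± √Δ)/2 = (0 ± 10.770330)/2, giving (tr M − √Δ)/2 = -5.3852 and (tr M + √Δ)/2 = 5.3852.

Eigenvalues sorted in increasing order: [-5.3852, 5.3852].


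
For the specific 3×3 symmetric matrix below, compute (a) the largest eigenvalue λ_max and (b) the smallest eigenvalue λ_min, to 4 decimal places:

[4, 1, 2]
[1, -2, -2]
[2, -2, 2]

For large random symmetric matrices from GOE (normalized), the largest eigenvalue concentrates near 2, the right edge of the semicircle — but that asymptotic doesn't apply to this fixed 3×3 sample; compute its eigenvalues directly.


Since M is real symmetric, all three eigenvalues are real; they are the roots of det(λI − M) = λ³ − (tr M) λ² + s λ − det M, where s is the sum of the principal 2×2 minors.
tr M = 4 + (-2) + 2 = 4.
s = (4·(-2) − 1²) + (4·2 − 2²) + ((-2)·2 − (-2)²) = -9 + 4 + (-8) = -13.
det M (expand along row 1) = 4·(-8) − 1·6 + 2·2 = -34.
Characteristic polynomial: λ³ − 4λ² − 13λ + 34 = 0.
Substitute λ = y + (tr M)/3 = y + 1.333333 to remove the quadratic term: y³ + p·y + q = 0 with p = s − (tr M)²/3 = -18.333333 and q = −2(tr M)³/27 + (tr M)·s/3 − det M = 11.925926.
Three real roots ⇒ use the trigonometric (Viète) form: r = 2√(−p/3) = 4.944132, φ = arccos(3q/(p·r)) = arccos(-0.394713) = 1.976552 rad.
y_k = r·cos(φ/3 − 2πk/3) for k = 0, 1, 2 gives y = 3.909307, 0.666667, -4.575974.
λ_k = y_k + 1.333333 gives λ = 5.2426, 2.0000, -3.2426 (check: the sum is 4.0000 = tr M).

Hence λ_max = 5.2426 and λ_min = -3.2426.


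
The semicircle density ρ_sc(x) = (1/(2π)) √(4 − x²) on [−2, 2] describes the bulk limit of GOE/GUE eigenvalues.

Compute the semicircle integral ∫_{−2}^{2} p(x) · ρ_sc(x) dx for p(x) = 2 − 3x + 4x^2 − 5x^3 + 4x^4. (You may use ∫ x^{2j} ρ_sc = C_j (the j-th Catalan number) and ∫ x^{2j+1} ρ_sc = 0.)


Write p(x) = Σ a_i x^i, split into monomials and integrate each against ρ_sc separately.
Using ∫ x^{2j} ρ_sc = C_j = (1/(j+1)) C(2j, j) (Catalan numbers) and ∫ x^{2j+1} ρ_sc = 0 (odd monomials vanish by symmetry):
  i = 0 (even): a_0 · C_{0} = 2 · 1 = 2
  i = 1 (odd): ∫ x^1 ρ_sc = 0 (vanishes)
  i = 2 (even): a_2 · C_{1} = 4 · 1 = 4
  i = 3 (odd): ∫ x^3 ρ_sc = 0 (vanishes)
  i = 4 (even): a_4 · C_{2} = 4 · 2 = 8

Summing the contributions: ∫_{−2}^{2} p(x) ρ_sc(x) dx = 2 + 4 + 8 = 14.


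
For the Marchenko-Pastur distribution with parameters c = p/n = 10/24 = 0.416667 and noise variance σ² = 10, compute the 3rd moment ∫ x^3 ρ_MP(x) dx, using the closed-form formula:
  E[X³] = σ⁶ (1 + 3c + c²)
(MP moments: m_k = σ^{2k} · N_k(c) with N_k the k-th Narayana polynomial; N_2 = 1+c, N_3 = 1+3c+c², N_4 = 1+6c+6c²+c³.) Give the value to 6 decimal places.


E[X³] = σ⁶ (1 + 3c + c²) (third MP moment). With σ² = 10 (so σ⁶ = 1000) and c = 10/24 = 0.416667: E[X³] = 1000 · (1 + 3·0.416667 + (0.416667)²) = 1000 · 2.423611.

So E[X^3] = 2423.611111.


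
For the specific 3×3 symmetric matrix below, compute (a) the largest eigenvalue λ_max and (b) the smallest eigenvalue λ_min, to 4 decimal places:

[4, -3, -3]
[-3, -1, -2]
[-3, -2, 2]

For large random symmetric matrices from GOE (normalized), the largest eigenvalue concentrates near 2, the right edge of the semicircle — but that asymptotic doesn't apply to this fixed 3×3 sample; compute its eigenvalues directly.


Since M is real symmetric, all three eigenvalues are real; they are the roots of det(λI − M) = λ³ − (tr M) λ² + s λ − det M, where s is the sum of the principal 2×2 minors.
tr M = 4 + (-1) + 2 = 5.
s = (4·(-1) − (-3)²) + (4·2 − (-3)²) + ((-1)·2 − (-2)²) = -13 + (-1) + (-6) = -20.
det M (expand along row 1) = 4·(-6) − (-3)·(-12) + (-3)·3 = -69.
Characteristic polynomial: λ³ − 5λ² − 20λ + 69 = 0.
Substitute λ = y + (tr M)/3 = y + 1.666667 to remove the quadratic term: y³ + p·y + q = 0 with p = s − (tr M)²/3 = -28.333333 and q = −2(tr M)³/27 + (tr M)·s/3 − det M = 26.407407.
Three real roots ⇒ use the trigonometric (Viète) form: r = 2√(−p/3) = 6.146363, φ = arccos(3q/(p·r)) = arccos(-0.454916) = 2.043074 rad.
y_k = r·cos(φ/3 − 2πk/3) for k = 0, 1, 2 gives y = 4.775281, 0.963605, -5.738887.
λ_k = y_k + 1.666667 gives λ = 6.4419, 2.6303, -4.0722 (check: the sum is 5.0000 = tr M).

Hence λ_max = 6.4419 and λ_min = -4.0722.


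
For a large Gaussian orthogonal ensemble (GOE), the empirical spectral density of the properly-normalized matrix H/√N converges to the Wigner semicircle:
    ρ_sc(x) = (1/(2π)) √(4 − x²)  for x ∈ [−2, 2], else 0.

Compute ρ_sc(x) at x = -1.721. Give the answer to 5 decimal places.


ρ_sc(x) = (1/(2π)) √(4 − x²). With x = -1.721:
  4 − x² = 4 − (-1.721)² = 4 − 2.961841 = 1.038159.
  √(4 − x²) = 1.018901.
  1/(2π) = 0.159155.
  ρ_sc(-1.721) = 0.159155 · 1.018901 = 0.162163.

Rounded to 5 decimal places: ρ_sc(-1.721) ≈ 0.16216.


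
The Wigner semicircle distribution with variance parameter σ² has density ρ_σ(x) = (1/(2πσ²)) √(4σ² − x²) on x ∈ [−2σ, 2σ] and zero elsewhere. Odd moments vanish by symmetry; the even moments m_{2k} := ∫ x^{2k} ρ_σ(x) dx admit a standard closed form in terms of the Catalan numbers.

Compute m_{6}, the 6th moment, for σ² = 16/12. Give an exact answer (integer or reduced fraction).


By the scaled semicircle moment identity, m_{2k} = σ^{2k} · C_k with k = 3.
C_3 = (1/(k+1)) · C(2k, k) = (1/4) · C(6, 3) = (1/4) · 20 = 5.
σ^{2k} = (σ²)^k = (16/12)^3 = 64/27.

Therefore m_{6} = σ^{6} · C_3 = (64/27) · 5 = 320/27.


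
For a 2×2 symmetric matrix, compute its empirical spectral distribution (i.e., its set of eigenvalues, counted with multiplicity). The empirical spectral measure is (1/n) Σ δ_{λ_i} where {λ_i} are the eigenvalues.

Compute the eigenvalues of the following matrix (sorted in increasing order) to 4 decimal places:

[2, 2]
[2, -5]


Since M is real symmetric, both eigenvalues are real; they are the roots of det(λI − M) = λ² − (tr M) λ + det M.
tr M = 2 + (-5) = -3.
det M = 2·(-5) − 2² = -10 − 4 = -14.
Characteristic polynomial: λ² + 3λ − 14 = 0.
Discriminant Δ = (tr M)² − 4·det M = 9 − (-56) = 65; √Δ = 8.062258.
λ = (tr M ± √Δ)/2 = (-3 ± 8.062258)/2, giving (tr M − √Δ)/2 = -5.5311 and (tr M + √Δ)/2 = 2.5311.

Eigenvalues sorted in increasing order: [-5.5311, 2.5311].


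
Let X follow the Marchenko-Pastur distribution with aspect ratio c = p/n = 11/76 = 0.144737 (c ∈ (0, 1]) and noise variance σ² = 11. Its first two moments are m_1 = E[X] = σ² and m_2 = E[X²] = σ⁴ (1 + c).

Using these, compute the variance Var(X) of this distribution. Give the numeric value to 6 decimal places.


m_1 = E[X] = σ² = 11, so m_1² = 121.
m_2 = E[X²] = σ⁴ (1 + c) = 121 · (1 + 0.144737) = 121 · 1.144737 = 138.513158.
(Note m_2 − m_1² simplifies to c · σ⁴ = 0.144737 · 121.)

Var(X) = m_2 − m_1² = 138.513158 − 121 = 17.513158.


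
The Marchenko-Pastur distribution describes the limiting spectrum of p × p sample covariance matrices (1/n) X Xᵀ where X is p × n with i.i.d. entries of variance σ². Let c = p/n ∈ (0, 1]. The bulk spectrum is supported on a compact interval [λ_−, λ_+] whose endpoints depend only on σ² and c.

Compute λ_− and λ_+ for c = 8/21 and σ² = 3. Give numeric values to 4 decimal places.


c = 8/21 = 0.380952; √c = 0.617213.
λ_− = σ² (1 − √c)² = 3 · (1 − 0.617213)² = 3 · (0.382787)² = 0.439577.
λ_+ = σ² (1 + √c)² = 3 · (1 + 0.617213)² = 3 · (1.617213)² = 7.846138.

Rounded to 4 decimal places: λ_− ≈ 0.4396, λ_+ ≈ 7.8461.


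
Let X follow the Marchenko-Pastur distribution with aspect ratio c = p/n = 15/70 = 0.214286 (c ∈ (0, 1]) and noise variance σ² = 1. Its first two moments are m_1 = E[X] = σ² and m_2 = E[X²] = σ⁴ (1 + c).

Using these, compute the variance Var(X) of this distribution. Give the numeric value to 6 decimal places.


m_1 = E[X] = σ² = 1, so m_1² = 1.
m_2 = E[X²] = σ⁴ (1 + c) = 1 · (1 + 0.214286) = 1 · 1.214286 = 1.214286.
(Note m_2 − m_1² simplifies to c · σ⁴ = 0.214286 · 1.)

Var(X) = m_2 − m_1² = 1.214286 − 1 = 0.214286.


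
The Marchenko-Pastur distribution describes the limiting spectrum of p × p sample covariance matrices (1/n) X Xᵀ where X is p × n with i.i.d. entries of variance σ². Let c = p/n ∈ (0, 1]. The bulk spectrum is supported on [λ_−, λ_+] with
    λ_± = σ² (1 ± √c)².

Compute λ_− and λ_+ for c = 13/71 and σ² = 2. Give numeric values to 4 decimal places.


c = 13/71 = 0.183099; √c = 0.427900.
λ_− = σ² (1 − √c)² = 2 · (1 − 0.427900)² = 2 · (0.572100)² = 0.654596.
λ_+ = σ² (1 + √c)² = 2 · (1 + 0.427900)² = 2 · (1.427900)² = 4.077798.

Rounded to 4 decimal places: λ_− ≈ 0.6546, λ_+ ≈ 4.0778.


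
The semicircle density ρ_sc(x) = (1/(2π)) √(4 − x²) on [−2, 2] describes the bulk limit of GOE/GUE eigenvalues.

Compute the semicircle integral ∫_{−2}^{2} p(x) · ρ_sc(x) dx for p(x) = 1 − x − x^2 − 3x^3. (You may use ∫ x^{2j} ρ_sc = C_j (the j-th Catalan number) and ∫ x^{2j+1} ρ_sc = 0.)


Write p(x) = Σ a_i x^i, split into monomials and integrate each against ρ_sc separately.
Using ∫ x^{2j} ρ_sc = C_j = (1/(j+1)) C(2j, j) (Catalan numbers) and ∫ x^{2j+1} ρ_sc = 0 (odd monomials vanish by symmetry):
  i = 0 (even): a_0 · C_{0} = 1 · 1 = 1
  i = 1 (odd): ∫ x^1 ρ_sc = 0 (vanishes)
  i = 2 (even): a_2 · C_{1} = -1 · 1 = -1
  i = 3 (odd): ∫ x^3 ρ_sc = 0 (vanishes)

Summing the contributions: ∫_{−2}^{2} p(x) ρ_sc(x) dx = 1 + (-1) = 0.


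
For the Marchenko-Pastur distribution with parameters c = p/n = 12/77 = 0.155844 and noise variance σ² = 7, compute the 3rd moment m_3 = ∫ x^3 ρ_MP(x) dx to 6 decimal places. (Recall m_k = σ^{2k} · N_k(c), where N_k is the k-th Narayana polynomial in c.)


E[X³] = σ⁶ (1 + 3c + c²) (third MP moment). With σ² = 7 (so σ⁶ = 343) and c = 12/77 = 0.155844: E[X³] = 343 · (1 + 3·0.155844 + (0.155844)²) = 343 · 1.491820.

So E[X^3] = 511.694215.


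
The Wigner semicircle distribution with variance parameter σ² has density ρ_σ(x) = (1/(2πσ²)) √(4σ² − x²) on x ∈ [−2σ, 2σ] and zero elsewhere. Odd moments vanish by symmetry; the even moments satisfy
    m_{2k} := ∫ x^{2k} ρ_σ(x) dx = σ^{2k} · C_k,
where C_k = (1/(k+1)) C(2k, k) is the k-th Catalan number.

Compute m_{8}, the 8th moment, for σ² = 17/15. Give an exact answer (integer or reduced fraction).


By the scaled semicircle moment identity, m_{2k} = σ^{2k} · C_k with k = 4.
C_4 = (1/(k+1)) · C(2k, k) = (1/5) · C(8, 4) = (1/5) · 70 = 14.
σ^{2k} = (σ²)^k = (17/15)^4 = 83521/50625.

Therefore m_{8} = σ^{8} · C_4 = (83521/50625) · 14 = 1169294/50625.


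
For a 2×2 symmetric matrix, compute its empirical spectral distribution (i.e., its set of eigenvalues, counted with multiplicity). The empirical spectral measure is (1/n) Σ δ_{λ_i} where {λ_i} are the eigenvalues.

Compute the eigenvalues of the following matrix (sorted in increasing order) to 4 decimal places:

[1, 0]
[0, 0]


Since M is real symmetric, both eigenvalues are real; they are the roots of det(λI − M) = λ² − (tr M) λ + det M.
tr M = 1 + 0 = 1.
det M = 1·0 − 0² = 0 − 0 = 0.
Characteristic polynomial: λ² − λ = 0.
Discriminant Δ = (tr M)² − 4·det M = 1 − 0 = 1; √Δ = 1.000000.
λ = (tr M ± √Δ)/2 = (1 ± 1.000000)/2, giving (tr M − √Δ)/2 = 0.0000 and (tr M + √Δ)/2 = 1.0000.

Eigenvalues sorted in increasing order: [0.0000, 1.0000].


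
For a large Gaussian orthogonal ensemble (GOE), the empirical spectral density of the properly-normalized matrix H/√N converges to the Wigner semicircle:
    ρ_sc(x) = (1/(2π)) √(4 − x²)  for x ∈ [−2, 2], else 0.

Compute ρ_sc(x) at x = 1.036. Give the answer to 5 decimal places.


ρ_sc(x) = (1/(2π)) √(4 − x²). With x = 1.036:
  4 − x² = 4 − (1.036)² = 4 − 1.073296 = 2.926704.
  √(4 − x²) = 1.710761.
  1/(2π) = 0.159155.
  ρ_sc(1.036) = 0.159155 · 1.710761 = 0.272276.

Rounded to 5 decimal places: ρ_sc(1.036) ≈ 0.27228.


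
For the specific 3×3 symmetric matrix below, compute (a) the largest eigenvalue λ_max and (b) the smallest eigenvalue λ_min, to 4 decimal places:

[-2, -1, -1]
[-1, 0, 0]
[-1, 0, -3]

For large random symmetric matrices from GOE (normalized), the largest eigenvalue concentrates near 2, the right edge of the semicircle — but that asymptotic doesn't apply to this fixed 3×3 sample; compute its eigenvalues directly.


Since M is real symmetric, all three eigenvalues are real; they are the roots of det(λI − M) = λ³ − (tr M) λ² + s λ − det M, where s is the sum of the principal 2×2 minors.
tr M = -2 + 0 + (-3) = -5.
s = ((-2)·0 − (-1)²) + ((-2)·(-3) − (-1)²) + (0·(-3) − 0²) = -1 + 5 + 0 = 4.
det M (expand along row 1) = (-2)·0 − (-1)·3 + (-1)·0 = 3.
Characteristic polynomial: λ³ + 5λ² + 4λ − 3 = 0.
Substitute λ = y + (tr M)/3 = y − 1.666667 to remove the quadratic term: y³ + p·y + q = 0 with p = s − (tr M)²/3 = -4.333333 and q = −2(tr M)³/27 + (tr M)·s/3 − det M = -0.407407.
Three real roots ⇒ use the trigonometric (Viète) form: r = 2√(−p/3) = 2.403701, φ = arccos(3q/(p·r)) = arccos(0.117340) = 1.453185 rad.
y_k = r·cos(φ/3 − 2πk/3) for k = 0, 1, 2 gives y = 2.127172, -0.094210, -2.032961.
λ_k = y_k − 1.666667 gives λ = 0.4605, -1.7609, -3.6996 (check: the sum is -5.0000 = tr M).

Hence λ_max = 0.4605 and λ_min = -3.6996.


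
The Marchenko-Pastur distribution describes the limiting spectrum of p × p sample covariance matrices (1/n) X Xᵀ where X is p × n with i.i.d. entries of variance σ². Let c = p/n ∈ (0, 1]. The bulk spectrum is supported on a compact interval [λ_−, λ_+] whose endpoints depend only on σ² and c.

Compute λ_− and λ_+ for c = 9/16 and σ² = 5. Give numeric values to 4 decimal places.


c = 9/16 = 0.562500; √c = 0.750000.
λ_− = σ² (1 − √c)² = 5 · (1 − 0.750000)² = 5 · (0.250000)² = 0.312500.
λ_+ = σ² (1 + √c)² = 5 · (1 + 0.750000)² = 5 · (1.750000)² = 15.312500.

Rounded to 4 decimal places: λ_− ≈ 0.3125, λ_+ ≈ 15.3125.


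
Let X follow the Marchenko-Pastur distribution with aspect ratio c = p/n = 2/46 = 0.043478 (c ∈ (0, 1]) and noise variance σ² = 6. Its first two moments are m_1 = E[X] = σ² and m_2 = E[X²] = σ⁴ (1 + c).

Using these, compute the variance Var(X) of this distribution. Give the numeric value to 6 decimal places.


m_1 = E[X] = σ² = 6, so m_1² = 36.
m_2 = E[X²] = σ⁴ (1 + c) = 36 · (1 + 0.043478) = 36 · 1.043478 = 37.565217.
(Note m_2 − m_1² simplifies to c · σ⁴ = 0.043478 · 36.)

Var(X) = m_2 − m_1² = 37.565217 − 36 = 1.565217.


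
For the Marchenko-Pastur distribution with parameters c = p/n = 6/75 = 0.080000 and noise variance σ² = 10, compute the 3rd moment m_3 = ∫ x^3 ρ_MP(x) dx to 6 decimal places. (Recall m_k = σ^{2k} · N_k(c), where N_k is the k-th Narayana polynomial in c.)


E[X³] = σ⁶ (1 + 3c + c²) (third MP moment). With σ² = 10 (so σ⁶ = 1000) and c = 6/75 = 0.080000: E[X³] = 1000 · (1 + 3·0.080000 + (0.080000)²) = 1000 · 1.246400.

So E[X^3] = 1246.400000.


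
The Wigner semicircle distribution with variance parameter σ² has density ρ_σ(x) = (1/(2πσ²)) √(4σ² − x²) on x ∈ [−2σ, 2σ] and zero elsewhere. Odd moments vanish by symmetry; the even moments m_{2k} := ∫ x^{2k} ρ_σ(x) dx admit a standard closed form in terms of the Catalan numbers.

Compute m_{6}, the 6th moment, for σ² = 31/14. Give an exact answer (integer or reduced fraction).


By the scaled semicircle moment identity, m_{2k} = σ^{2k} · C_k with k = 3.
C_3 = (1/(k+1)) · C(2k, k) = (1/4) · C(6, 3) = (1/4) · 20 = 5.
σ^{2k} = (σ²)^k = (31/14)^3 = 29791/2744.

Therefore m_{6} = σ^{6} · C_3 = (29791/2744) · 5 = 148955/2744.


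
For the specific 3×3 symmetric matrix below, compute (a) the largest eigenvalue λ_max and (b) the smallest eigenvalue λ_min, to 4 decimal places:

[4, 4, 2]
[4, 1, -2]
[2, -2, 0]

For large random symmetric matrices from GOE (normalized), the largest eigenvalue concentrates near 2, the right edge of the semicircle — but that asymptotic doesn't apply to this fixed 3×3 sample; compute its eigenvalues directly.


Since M is real symmetric, all three eigenvalues are real; they are the roots of det(λI − M) = λ³ − (tr M) λ² + s λ − det M, where s is the sum of the principal 2×2 minors.
tr M = 4 + 1 + 0 = 5.
s = (4·1 − 4²) + (4·0 − 2²) + (1·0 − (-2)²) = -12 + (-4) + (-4) = -20.
det M (expand along row 1) = 4·(-4) − 4·4 + 2·(-10) = -52.
Characteristic polynomial: λ³ − 5λ² − 20λ + 52 = 0.
Substitute λ = y + (tr M)/3 = y + 1.666667 to remove the quadratic term: y³ + p·y + q = 0 with p = s − (tr M)²/3 = -28.333333 and q = −2(tr M)³/27 + (tr M)·s/3 − det M = 9.407407.
Three real roots ⇒ use the trigonometric (Viète) form: r = 2√(−p/3) = 6.146363, φ = arccos(3q/(p·r)) = arccos(-0.162060) = 1.733574 rad.
y_k = r·cos(φ/3 − 2πk/3) for k = 0, 1, 2 gives y = 5.148406, 0.333333, -5.481740.
λ_k = y_k + 1.666667 gives λ = 6.8151, 2.0000, -3.8151 (check: the sum is 5.0000 = tr M).

Hence λ_max = 6.8151 and λ_min = -3.8151.


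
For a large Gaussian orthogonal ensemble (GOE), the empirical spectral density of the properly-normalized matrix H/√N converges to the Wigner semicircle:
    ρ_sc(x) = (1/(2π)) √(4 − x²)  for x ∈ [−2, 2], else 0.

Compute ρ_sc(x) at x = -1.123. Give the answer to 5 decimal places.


ρ_sc(x) = (1/(2π)) √(4 − x²). With x = -1.123:
  4 − x² = 4 − (-1.123)² = 4 − 1.261129 = 2.738871.
  √(4 − x²) = 1.654953.
  1/(2π) = 0.159155.
  ρ_sc(-1.123) = 0.159155 · 1.654953 = 0.263394.

Rounded to 5 decimal places: ρ_sc(-1.123) ≈ 0.26339.


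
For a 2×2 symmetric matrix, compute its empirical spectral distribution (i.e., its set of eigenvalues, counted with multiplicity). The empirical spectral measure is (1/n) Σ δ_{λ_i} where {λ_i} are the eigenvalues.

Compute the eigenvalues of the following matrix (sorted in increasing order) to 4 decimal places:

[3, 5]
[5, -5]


Since M is real symmetric, both eigenvalues are real; they are the roots of det(λI − M) = λ² − (tr M) λ + det M.
tr M = 3 + (-5) = -2.
det M = 3·(-5) − 5² = -15 − 25 = -40.
Characteristic polynomial: λ² + 2λ − 40 = 0.
Discriminant Δ = (tr M)² − 4·det M = 4 − (-160) = 164; √Δ = 12.806248.
λ = (tr M ± √Δ)/2 = (-2 ± 12.806248)/2, giving (tr M − √Δ)/2 = -7.4031 and (tr M + √Δ)/2 = 5.4031.

Eigenvalues sorted in increasing order: [-7.4031, 5.4031].


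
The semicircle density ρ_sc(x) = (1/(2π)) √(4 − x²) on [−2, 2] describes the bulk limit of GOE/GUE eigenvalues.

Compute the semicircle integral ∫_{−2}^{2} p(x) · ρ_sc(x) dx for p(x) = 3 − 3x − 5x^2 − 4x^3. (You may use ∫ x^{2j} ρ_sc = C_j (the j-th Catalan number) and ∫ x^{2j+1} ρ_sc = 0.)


Write p(x) = Σ a_i x^i, split into monomials and integrate each against ρ_sc separately.
Using ∫ x^{2j} ρ_sc = C_j = (1/(j+1)) C(2j, j) (Catalan numbers) and ∫ x^{2j+1} ρ_sc = 0 (odd monomials vanish by symmetry):
  i = 0 (even): a_0 · C_{0} = 3 · 1 = 3
  i = 1 (odd): ∫ x^1 ρ_sc = 0 (vanishes)
  i = 2 (even): a_2 · C_{1} = -5 · 1 = -5
  i = 3 (odd): ∫ x^3 ρ_sc = 0 (vanishes)

Summing the contributions: ∫_{−2}^{2} p(x) ρ_sc(x) dx = 3 + (-5) = -2.


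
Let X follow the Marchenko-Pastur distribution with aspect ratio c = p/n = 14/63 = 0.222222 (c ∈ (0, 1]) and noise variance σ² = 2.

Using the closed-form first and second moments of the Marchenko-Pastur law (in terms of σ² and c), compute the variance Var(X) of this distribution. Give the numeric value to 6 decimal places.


Recall the MP moments m_1 = E[X] = σ² and m_2 = E[X²] = σ⁴ (1 + c).
m_1 = E[X] = σ² = 2, so m_1² = 4.
m_2 = E[X²] = σ⁴ (1 + c) = 4 · (1 + 0.222222) = 4 · 1.222222 = 4.888889.
(Note m_2 − m_1² simplifies to c · σ⁴ = 0.222222 · 4.)

Var(X) = m_2 − m_1² = 4.888889 − 4 = 0.888889.


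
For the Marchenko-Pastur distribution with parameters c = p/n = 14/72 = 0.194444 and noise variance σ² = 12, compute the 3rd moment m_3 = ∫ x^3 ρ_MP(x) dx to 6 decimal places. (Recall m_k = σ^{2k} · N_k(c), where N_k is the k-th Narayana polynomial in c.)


E[X³] = σ⁶ (1 + 3c + c²) (third MP moment). With σ² = 12 (so σ⁶ = 1728) and c = 14/72 = 0.194444: E[X³] = 1728 · (1 + 3·0.194444 + (0.194444)²) = 1728 · 1.621142.

So E[X^3] = 2801.333333.


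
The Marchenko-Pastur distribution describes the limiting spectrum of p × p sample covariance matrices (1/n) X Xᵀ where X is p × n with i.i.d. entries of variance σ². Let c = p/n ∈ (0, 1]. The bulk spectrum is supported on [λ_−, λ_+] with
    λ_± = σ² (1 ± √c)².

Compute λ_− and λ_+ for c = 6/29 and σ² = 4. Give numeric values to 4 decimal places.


c = 6/29 = 0.206897; √c = 0.454859.
λ_− = σ² (1 − √c)² = 4 · (1 − 0.454859)² = 4 · (0.545141)² = 1.188716.
λ_+ = σ² (1 + √c)² = 4 · (1 + 0.454859)² = 4 · (1.454859)² = 8.466457.

Rounded to 4 decimal places: λ_− ≈ 1.1887, λ_+ ≈ 8.4665.


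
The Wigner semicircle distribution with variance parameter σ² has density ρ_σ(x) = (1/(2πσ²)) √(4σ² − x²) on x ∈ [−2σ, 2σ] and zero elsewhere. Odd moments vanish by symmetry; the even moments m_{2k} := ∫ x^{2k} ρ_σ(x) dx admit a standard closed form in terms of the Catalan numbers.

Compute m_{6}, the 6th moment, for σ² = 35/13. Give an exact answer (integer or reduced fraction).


By the scaled semicircle moment identity, m_{2k} = σ^{2k} · C_k with k = 3.
C_3 = (1/(k+1)) · C(2k, k) = (1/4) · C(6, 3) = (1/4) · 20 = 5.
σ^{2k} = (σ²)^k = (35/13)^3 = 42875/2197.

Therefore m_{6} = σ^{6} · C_3 = (42875/2197) · 5 = 214375/2197.


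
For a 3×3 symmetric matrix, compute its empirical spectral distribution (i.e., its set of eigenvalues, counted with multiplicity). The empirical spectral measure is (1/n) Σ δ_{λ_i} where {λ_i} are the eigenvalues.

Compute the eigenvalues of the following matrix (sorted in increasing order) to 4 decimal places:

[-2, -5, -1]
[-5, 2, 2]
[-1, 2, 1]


Since M is real symmetric, all three eigenvalues are real; they are the roots of det(λI − M) = λ³ − (tr M) λ² + s λ − det M, where s is the sum of the principal 2×2 minors.
tr M = -2 + 2 + 1 = 1.
s = ((-2)·2 − (-5)²) + ((-2)·1 − (-1)²) + (2·1 − 2²) = -29 + (-3) + (-2) = -34.
det M (expand along row 1) = (-2)·(-2) − (-5)·(-3) + (-1)·(-8) = -3.
Characteristic polynomial: λ³ − λ² − 34λ + 3 = 0.
Substitute λ = y + (tr M)/3 = y + 0.333333 to remove the quadratic term: y³ + p·y + q = 0 with p = s − (tr M)²/3 = -34.333333 and q = −2(tr M)³/27 + (tr M)·s/3 − det M = -8.407407.
Three real roots ⇒ use the trigonometric (Viète) form: r = 2√(−p/3) = 6.765928, φ = arccos(3q/(p·r)) = arccos(0.108578) = 1.462004 rad.
y_k = r·cos(φ/3 − 2πk/3) for k = 0, 1, 2 gives y = 5.978266, -0.245306, -5.732960.
λ_k = y_k + 0.333333 gives λ = 6.3116, 0.0880, -5.3996 (check: the sum is 1.0000 = tr M).

Eigenvalues sorted in increasing order: [-5.3996, 0.0880, 6.3116].


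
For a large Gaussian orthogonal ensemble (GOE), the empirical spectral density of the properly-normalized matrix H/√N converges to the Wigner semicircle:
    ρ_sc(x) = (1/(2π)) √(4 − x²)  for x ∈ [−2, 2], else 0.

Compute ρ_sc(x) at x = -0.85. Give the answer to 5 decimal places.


ρ_sc(x) = (1/(2π)) √(4 − x²). With x = -0.85:
  4 − x² = 4 − (-0.85)² = 4 − 0.722500 = 3.277500.
  √(4 − x²) = 1.810387.
  1/(2π) = 0.159155.
  ρ_sc(-0.85) = 0.159155 · 1.810387 = 0.288132.

Rounded to 5 decimal places: ρ_sc(-0.85) ≈ 0.28813.


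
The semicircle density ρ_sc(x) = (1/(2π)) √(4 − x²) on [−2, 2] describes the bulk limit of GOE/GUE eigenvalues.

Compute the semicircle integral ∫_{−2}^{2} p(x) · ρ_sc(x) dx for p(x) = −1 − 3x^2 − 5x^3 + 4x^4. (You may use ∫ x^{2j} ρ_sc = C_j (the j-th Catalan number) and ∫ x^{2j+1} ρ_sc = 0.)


Write p(x) = Σ a_i x^i, split into monomials and integrate each against ρ_sc separately.
Using ∫ x^{2j} ρ_sc = C_j = (1/(j+1)) C(2j, j) (Catalan numbers) and ∫ x^{2j+1} ρ_sc = 0 (odd monomials vanish by symmetry):
  i = 0 (even): a_0 · C_{0} = -1 · 1 = -1
  i = 2 (even): a_2 · C_{1} = -3 · 1 = -3
  i = 3 (odd): ∫ x^3 ρ_sc = 0 (vanishes)
  i = 4 (even): a_4 · C_{2} = 4 · 2 = 8

Summing the contributions: ∫_{−2}^{2} p(x) ρ_sc(x) dx = (-1) + (-3) + 8 = 4.


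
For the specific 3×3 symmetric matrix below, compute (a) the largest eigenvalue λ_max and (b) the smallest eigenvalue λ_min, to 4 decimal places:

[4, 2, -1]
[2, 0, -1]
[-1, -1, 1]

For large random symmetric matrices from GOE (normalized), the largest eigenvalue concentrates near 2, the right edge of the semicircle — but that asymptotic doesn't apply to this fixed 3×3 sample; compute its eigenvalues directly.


Since M is real symmetric, all three eigenvalues are real; they are the roots of det(λI − M) = λ³ − (tr M) λ² + s λ − det M, where s is the sum of the principal 2×2 minors.
tr M = 4 + 0 + 1 = 5.
s = (4·0 − 2²) + (4·1 − (-1)²) + (0·1 − (-1)²) = -4 + 3 + (-1) = -2.
det M (expand along row 1) = 4·(-1) − 2·1 + (-1)·(-2) = -4.
Characteristic polynomial: λ³ − 5λ² − 2λ + 4 = 0.
Substitute λ = y + (tr M)/3 = y + 1.666667 to remove the quadratic term: y³ + p·y + q = 0 with p = s − (tr M)²/3 = -10.333333 and q = −2(tr M)³/27 + (tr M)·s/3 − det M = -8.592593.
Three real roots ⇒ use the trigonometric (Viète) form: r = 2√(−p/3) = 3.711843, φ = arccos(3q/(p·r)) = arccos(0.672071) = 0.833794 rad.
y_k = r·cos(φ/3 − 2πk/3) for k = 0, 1, 2 gives y = 3.569401, -0.902735, -2.666667.
λ_k = y_k + 1.666667 gives λ = 5.2361, 0.7639, -1.0000 (check: the sum is 5.0000 = tr M).

Hence λ_max = 5.2361 and λ_min = -1.0000.


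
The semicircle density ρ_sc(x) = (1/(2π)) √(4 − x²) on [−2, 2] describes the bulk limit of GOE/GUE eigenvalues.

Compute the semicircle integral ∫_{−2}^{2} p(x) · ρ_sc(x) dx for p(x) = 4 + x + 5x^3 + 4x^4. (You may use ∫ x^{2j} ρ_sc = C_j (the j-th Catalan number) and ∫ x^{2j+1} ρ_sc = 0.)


Write p(x) = Σ a_i x^i, split into monomials and integrate each against ρ_sc separately.
Using ∫ x^{2j} ρ_sc = C_j = (1/(j+1)) C(2j, j) (Catalan numbers) and ∫ x^{2j+1} ρ_sc = 0 (odd monomials vanish by symmetry):
  i = 0 (even): a_0 · C_{0} = 4 · 1 = 4
  i = 1 (odd): ∫ x^1 ρ_sc = 0 (vanishes)
  i = 3 (odd): ∫ x^3 ρ_sc = 0 (vanishes)
  i = 4 (even): a_4 · C_{2} = 4 · 2 = 8

Summing the contributions: ∫_{−2}^{2} p(x) ρ_sc(x) dx = 4 + 8 = 12.


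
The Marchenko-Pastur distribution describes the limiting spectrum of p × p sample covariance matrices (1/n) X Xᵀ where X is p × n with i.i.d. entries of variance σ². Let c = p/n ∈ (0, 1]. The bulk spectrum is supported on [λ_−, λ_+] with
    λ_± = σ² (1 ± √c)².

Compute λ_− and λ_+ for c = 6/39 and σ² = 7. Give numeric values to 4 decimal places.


c = 6/39 = 0.153846; √c = 0.392232.
λ_− = σ² (1 − √c)² = 7 · (1 − 0.392232)² = 7 · (0.607768)² = 2.585671.
λ_+ = σ² (1 + √c)² = 7 · (1 + 0.392232)² = 7 · (1.392232)² = 13.568175.

Rounded to 4 decimal places: λ_− ≈ 2.5857, λ_+ ≈ 13.5682.


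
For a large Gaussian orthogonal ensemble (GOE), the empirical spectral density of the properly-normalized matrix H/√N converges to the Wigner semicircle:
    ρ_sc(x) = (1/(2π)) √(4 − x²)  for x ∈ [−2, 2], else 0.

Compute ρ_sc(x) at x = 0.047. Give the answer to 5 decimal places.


ρ_sc(x) = (1/(2π)) √(4 − x²). With x = 0.047:
  4 − x² = 4 − (0.047)² = 4 − 0.002209 = 3.997791.
  √(4 − x²) = 1.999448.
  1/(2π) = 0.159155.
  ρ_sc(0.047) = 0.159155 · 1.999448 = 0.318222.

Rounded to 5 decimal places: ρ_sc(0.047) ≈ 0.31822.


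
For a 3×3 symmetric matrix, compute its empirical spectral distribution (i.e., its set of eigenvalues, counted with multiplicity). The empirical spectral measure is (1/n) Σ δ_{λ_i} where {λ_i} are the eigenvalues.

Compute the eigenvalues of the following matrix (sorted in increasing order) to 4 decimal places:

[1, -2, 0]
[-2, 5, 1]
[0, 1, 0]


Since M is real symmetric, all three eigenvalues are real; they are the roots of det(λI − M) = λ³ − (tr M) λ² + s λ − det M, where s is the sum of the principal 2×2 minors.
tr M = 1 + 5 + 0 = 6.
s = (1·5 − (-2)²) + (1·0 − 0²) + (5·0 − 1²) = 1 + 0 + (-1) = 0.
det M (expand along row 1) = 1·(-1) − (-2)·0 + 0·(-2) = -1.
Characteristic polynomial: λ³ − 6λ² + 1 = 0.
Substitute λ = y + (tr M)/3 = y + 2.000000 to remove the quadratic term: y³ + p·y + q = 0 with p = s − (tr M)²/3 = -12.000000 and q = −2(tr M)³/27 + (tr M)·s/3 − det M = -15.000000.
Three real roots ⇒ use the trigonometric (Viète) form: r = 2√(−p/3) = 4.000000, φ = arccos(3q/(p·r)) = arccos(0.937500) = 0.355421 rad.
y_k = r·cos(φ/3 − 2πk/3) for k = 0, 1, 2 gives y = 3.971961, -1.576535, -2.395426.
λ_k = y_k + 2.000000 gives λ = 5.9720, 0.4235, -0.3954 (check: the sum is 6.0000 = tr M).

Eigenvalues sorted in increasing order: [-0.3954, 0.4235, 5.9720].


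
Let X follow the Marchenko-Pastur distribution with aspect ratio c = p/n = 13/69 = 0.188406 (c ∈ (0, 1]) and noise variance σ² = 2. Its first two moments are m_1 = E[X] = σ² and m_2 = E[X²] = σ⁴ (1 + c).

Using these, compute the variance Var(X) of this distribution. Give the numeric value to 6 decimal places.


m_1 = E[X] = σ² = 2, so m_1² = 4.
m_2 = E[X²] = σ⁴ (1 + c) = 4 · (1 + 0.188406) = 4 · 1.188406 = 4.753623.
(Note m_2 − m_1² simplifies to c · σ⁴ = 0.188406 · 4.)

Var(X) = m_2 − m_1² = 4.753623 − 4 = 0.753623.


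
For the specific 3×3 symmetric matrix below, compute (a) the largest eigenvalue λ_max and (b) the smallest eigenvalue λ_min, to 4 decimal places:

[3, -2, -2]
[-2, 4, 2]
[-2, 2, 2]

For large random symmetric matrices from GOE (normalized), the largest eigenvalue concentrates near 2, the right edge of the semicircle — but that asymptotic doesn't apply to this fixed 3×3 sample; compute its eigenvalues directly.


Since M is real symmetric, all three eigenvalues are real; they are the roots of det(λI − M) = λ³ − (tr M) λ² + s λ − det M, where s is the sum of the principal 2×2 minors.
tr M = 3 + 4 + 2 = 9.
s = (3·4 − (-2)²) + (3·2 − (-2)²) + (4·2 − 2²) = 8 + 2 + 4 = 14.
det M (expand along row 1) = 3·4 − (-2)·0 + (-2)·4 = 4.
Characteristic polynomial: λ³ − 9λ² + 14λ − 4 = 0.
Substitute λ = y + (tr M)/3 = y + 3.000000 to remove the quadratic term: y³ + p·y + q = 0 with p = s − (tr M)²/3 = -13.000000 and q = −2(tr M)³/27 + (tr M)·s/3 − det M = -16.000000.
Three real roots ⇒ use the trigonometric (Viète) form: r = 2√(−p/3) = 4.163332, φ = arccos(3q/(p·r)) = arccos(0.886864) = 0.480284 rad.
y_k = r·cos(φ/3 − 2πk/3) for k = 0, 1, 2 gives y = 4.110092, -1.480279, -2.629813.
λ_k = y_k + 3.000000 gives λ = 7.1101, 1.5197, 0.3702 (check: the sum is 9.0000 = tr M).

Hence λ_max = 7.1101 and λ_min = 0.3702.


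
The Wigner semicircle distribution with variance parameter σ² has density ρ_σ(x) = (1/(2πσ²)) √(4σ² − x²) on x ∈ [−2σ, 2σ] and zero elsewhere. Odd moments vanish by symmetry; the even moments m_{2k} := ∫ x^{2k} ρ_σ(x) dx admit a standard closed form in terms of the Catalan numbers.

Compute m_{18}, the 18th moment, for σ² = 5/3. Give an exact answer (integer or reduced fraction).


By the scaled semicircle moment identity, m_{2k} = σ^{2k} · C_k with k = 9.
C_9 = (1/(k+1)) · C(2k, k) = (1/10) · C(18, 9) = (1/10) · 48620 = 4862.
σ^{2k} = (σ²)^k = (5/3)^9 = 1953125/19683.

Therefore m_{18} = σ^{18} · C_9 = (1953125/19683) · 4862 = 9496093750/19683.


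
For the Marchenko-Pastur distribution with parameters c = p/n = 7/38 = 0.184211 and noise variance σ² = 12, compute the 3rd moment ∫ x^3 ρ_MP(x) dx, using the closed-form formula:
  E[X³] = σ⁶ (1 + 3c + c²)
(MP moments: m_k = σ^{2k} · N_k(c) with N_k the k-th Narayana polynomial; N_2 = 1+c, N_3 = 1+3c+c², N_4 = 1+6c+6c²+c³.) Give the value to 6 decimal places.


E[X³] = σ⁶ (1 + 3c + c²) (third MP moment). With σ² = 12 (so σ⁶ = 1728) and c = 7/38 = 0.184211: E[X³] = 1728 · (1 + 3·0.184211 + (0.184211)²) = 1728 · 1.586565.

So E[X^3] = 2741.584488.


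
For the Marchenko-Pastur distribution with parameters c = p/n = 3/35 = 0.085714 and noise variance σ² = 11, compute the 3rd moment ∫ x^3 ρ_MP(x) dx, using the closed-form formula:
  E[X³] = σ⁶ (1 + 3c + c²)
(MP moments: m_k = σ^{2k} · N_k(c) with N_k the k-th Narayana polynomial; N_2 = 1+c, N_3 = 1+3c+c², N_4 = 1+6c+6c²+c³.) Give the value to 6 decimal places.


E[X³] = σ⁶ (1 + 3c + c²) (third MP moment). With σ² = 11 (so σ⁶ = 1331) and c = 3/35 = 0.085714: E[X³] = 1331 · (1 + 3·0.085714 + (0.085714)²) = 1331 · 1.264490.

So E[X^3] = 1683.035918.


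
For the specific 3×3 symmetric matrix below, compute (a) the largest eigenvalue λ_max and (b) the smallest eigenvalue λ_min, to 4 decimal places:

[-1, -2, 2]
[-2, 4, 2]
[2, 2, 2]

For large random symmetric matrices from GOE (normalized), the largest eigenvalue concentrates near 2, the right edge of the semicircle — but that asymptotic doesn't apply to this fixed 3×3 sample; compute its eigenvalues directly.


Since M is real symmetric, all three eigenvalues are real; they are the roots of det(λI − M) = λ³ − (tr M) λ² + s λ − det M, where s is the sum of the principal 2×2 minors.
tr M = -1 + 4 + 2 = 5.
s = ((-1)·4 − (-2)²) + ((-1)·2 − 2²) + (4·2 − 2²) = -8 + (-6) + 4 = -10.
det M (expand along row 1) = (-1)·4 − (-2)·(-8) + 2·(-12) = -44.
Characteristic polynomial: λ³ − 5λ² − 10λ + 44 = 0.
Substitute λ = y + (tr M)/3 = y + 1.666667 to remove the quadratic term: y³ + p·y + q = 0 with p = s − (tr M)²/3 = -18.333333 and q = −2(tr M)³/27 + (tr M)·s/3 − det M = 18.074074.
Three real roots ⇒ use the trigonometric (Viète) form: r = 2√(−p/3) = 4.944132, φ = arccos(3q/(p·r)) = arccos(-0.598199) = 2.212048 rad.
y_k = r·cos(φ/3 − 2πk/3) for k = 0, 1, 2 gives y = 3.659910, 1.048782, -4.708692.
λ_k = y_k + 1.666667 gives λ = 5.3266, 2.7154, -3.0420 (check: the sum is 5.0000 = tr M).

Hence λ_max = 5.3266 and λ_min = -3.0420.


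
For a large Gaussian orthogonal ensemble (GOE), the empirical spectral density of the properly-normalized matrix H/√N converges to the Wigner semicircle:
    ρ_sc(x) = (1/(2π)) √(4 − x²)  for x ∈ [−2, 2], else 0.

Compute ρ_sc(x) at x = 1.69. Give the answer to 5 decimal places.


ρ_sc(x) = (1/(2π)) √(4 − x²). With x = 1.69:
  4 − x² = 4 − (1.69)² = 4 − 2.856100 = 1.143900.
  √(4 − x²) = 1.069533.
  1/(2π) = 0.159155.
  ρ_sc(1.69) = 0.159155 · 1.069533 = 0.170221.

Rounded to 5 decimal places: ρ_sc(1.69) ≈ 0.17022.


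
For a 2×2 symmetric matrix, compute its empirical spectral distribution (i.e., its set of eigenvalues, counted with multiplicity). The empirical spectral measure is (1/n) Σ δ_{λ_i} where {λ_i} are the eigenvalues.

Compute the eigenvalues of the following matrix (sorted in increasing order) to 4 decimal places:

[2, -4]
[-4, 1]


Since M is real symmetric, both eigenvalues are real; they are the roots of det(λI − M) = λ² − (tr M) λ + det M.
tr M = 2 + 1 = 3.
det M = 2·1 − (-4)² = 2 − 16 = -14.
Characteristic polynomial: λ² − 3λ − 14 = 0.
Discriminant Δ = (tr M)² − 4·det M = 9 − (-56) = 65; √Δ = 8.062258.
λ = (tr M ± √Δ)/2 = (3 ± 8.062258)/2, giving (tr M − √Δ)/2 = -2.5311 and (tr M + √Δ)/2 = 5.5311.

Eigenvalues sorted in increasing order: [-2.5311, 5.5311].
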